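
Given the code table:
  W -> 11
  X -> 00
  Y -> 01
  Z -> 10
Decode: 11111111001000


Decoding:
11 -> W
11 -> W
11 -> W
11 -> W
00 -> X
10 -> Z
00 -> X


Result: WWWWXZX


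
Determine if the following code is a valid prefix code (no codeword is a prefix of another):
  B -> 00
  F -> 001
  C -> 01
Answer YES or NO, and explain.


Checking each pair (does one codeword prefix another?):
  B='00' vs F='001': prefix -- VIOLATION

NO -- this is NOT a valid prefix code. B (00) is a prefix of F (001).


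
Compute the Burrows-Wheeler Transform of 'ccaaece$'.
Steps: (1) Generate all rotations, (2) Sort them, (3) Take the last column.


Rotations (sorted):
  0: $ccaaece -> last char: e
  1: aaece$cc -> last char: c
  2: aece$cca -> last char: a
  3: caaece$c -> last char: c
  4: ccaaece$ -> last char: $
  5: ce$ccaae -> last char: e
  6: e$ccaaec -> last char: c
  7: ece$ccaa -> last char: a


BWT = ecac$eca


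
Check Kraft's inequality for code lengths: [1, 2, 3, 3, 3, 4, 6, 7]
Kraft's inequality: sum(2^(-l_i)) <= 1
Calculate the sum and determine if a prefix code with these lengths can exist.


Sum = 2^(-1) + 2^(-2) + 2^(-3) + 2^(-3) + 2^(-3) + 2^(-4) + 2^(-6) + 2^(-7)
    = 0.5 + 0.25 + 0.125 + 0.125 + 0.125 + 0.0625 + 0.015625 + 0.0078125
    = 155/128 = 1.2109375
Since 1.2109375 > 1, Kraft's inequality is NOT satisfied.
A prefix code with these lengths CANNOT exist.

Kraft sum = 1.2109375. Not satisfied.


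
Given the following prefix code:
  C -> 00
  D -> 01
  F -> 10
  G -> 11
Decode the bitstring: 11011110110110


Decoding step by step:
Bits 11 -> G
Bits 01 -> D
Bits 11 -> G
Bits 10 -> F
Bits 11 -> G
Bits 01 -> D
Bits 10 -> F


Decoded message: GDGFGDF


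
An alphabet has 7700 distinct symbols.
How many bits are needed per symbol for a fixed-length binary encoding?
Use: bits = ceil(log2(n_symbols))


log2(7700) = 12.9106
Bracket: 2^12 = 4096 < 7700 <= 2^13 = 8192
So ceil(log2(7700)) = 13

bits = ceil(log2(7700)) = ceil(12.9106) = 13 bits


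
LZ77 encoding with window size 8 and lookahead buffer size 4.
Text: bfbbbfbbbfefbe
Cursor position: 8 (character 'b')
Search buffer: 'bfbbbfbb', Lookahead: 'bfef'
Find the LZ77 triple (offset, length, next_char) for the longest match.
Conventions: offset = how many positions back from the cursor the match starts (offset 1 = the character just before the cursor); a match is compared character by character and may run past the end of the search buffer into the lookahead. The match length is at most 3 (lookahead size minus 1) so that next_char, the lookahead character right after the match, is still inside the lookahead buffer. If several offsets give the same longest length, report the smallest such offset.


Try each offset into the search buffer:
  offset=1 (pos 7, char 'b'): match length 1
  offset=2 (pos 6, char 'b'): match length 1
  offset=3 (pos 5, char 'f'): match length 0
  offset=4 (pos 4, char 'b'): match length 2
  offset=5 (pos 3, char 'b'): match length 1
  offset=6 (pos 2, char 'b'): match length 1
  offset=7 (pos 1, char 'f'): match length 0
  offset=8 (pos 0, char 'b'): match length 2
Longest match has length 2, found at offsets 4, 8; take the smallest, offset 4.
next_char = character at position 8 + 2 = 10 -> 'e'

Best match: offset=4, length=2 (matching 'bf' starting at position 4)
LZ77 triple: (4, 2, 'e')


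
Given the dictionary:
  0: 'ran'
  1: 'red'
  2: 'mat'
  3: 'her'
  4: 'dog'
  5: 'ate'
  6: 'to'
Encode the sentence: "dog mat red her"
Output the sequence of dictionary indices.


Look up each word in the dictionary:
  'dog' -> 4
  'mat' -> 2
  'red' -> 1
  'her' -> 3

Encoded: [4, 2, 1, 3]


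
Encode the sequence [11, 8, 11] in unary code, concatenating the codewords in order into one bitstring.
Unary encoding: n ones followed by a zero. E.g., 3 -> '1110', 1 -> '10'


Encode each number as n ones followed by a terminating 0:
  11 -> 111111111110 (12 bits)
  8 -> 111111110 (9 bits)
  11 -> 111111111110 (12 bits)
Total length = 12 + 9 + 12 = 33 bits.

Unary([11, 8, 11]) = 111111111110111111110111111111110 (33 bits)


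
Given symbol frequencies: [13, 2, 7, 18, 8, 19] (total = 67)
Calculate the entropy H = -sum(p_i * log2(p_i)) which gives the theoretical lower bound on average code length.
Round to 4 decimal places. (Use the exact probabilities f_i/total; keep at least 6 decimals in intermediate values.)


Per-symbol terms -p_i * log2(p_i) with p_i = f_i/67:
  p = 13/67 = 0.194030: log2(p) = -2.365649, -p*log2(p) = 0.459007
  p = 2/67 = 0.029851: log2(p) = -5.066089, -p*log2(p) = 0.151227
  p = 7/67 = 0.104478: log2(p) = -3.258734, -p*log2(p) = 0.340465
  p = 18/67 = 0.268657: log2(p) = -1.896164, -p*log2(p) = 0.509417
  p = 8/67 = 0.119403: log2(p) = -3.066089, -p*log2(p) = 0.366100
  p = 19/67 = 0.283582: log2(p) = -1.818162, -p*log2(p) = 0.515598
H = 0.459007 + 0.151227 + 0.340465 + 0.509417 + 0.366100 + 0.515598 = 2.341814

H = 2.3418 bits/symbol


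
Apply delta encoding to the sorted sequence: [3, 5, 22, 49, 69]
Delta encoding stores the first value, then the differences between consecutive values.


First value: 3
Deltas:
  5 - 3 = 2
  22 - 5 = 17
  49 - 22 = 27
  69 - 49 = 20


Delta encoded: [3, 2, 17, 27, 20]


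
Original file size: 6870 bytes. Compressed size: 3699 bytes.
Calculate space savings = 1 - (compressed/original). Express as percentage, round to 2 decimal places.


ratio = compressed/original = 3699/6870 = 0.538428
savings = 1 - ratio = 1 - 0.538428 = 0.461572
as a percentage: 0.461572 * 100 = 46.16%

Space savings = 1 - 3699/6870 = 46.16%


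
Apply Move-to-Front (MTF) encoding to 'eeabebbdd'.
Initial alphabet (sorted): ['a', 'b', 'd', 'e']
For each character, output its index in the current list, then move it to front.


MTF encoding:
'e': index 3 in ['a', 'b', 'd', 'e'] -> ['e', 'a', 'b', 'd']
'e': index 0 in ['e', 'a', 'b', 'd'] -> ['e', 'a', 'b', 'd']
'a': index 1 in ['e', 'a', 'b', 'd'] -> ['a', 'e', 'b', 'd']
'b': index 2 in ['a', 'e', 'b', 'd'] -> ['b', 'a', 'e', 'd']
'e': index 2 in ['b', 'a', 'e', 'd'] -> ['e', 'b', 'a', 'd']
'b': index 1 in ['e', 'b', 'a', 'd'] -> ['b', 'e', 'a', 'd']
'b': index 0 in ['b', 'e', 'a', 'd'] -> ['b', 'e', 'a', 'd']
'd': index 3 in ['b', 'e', 'a', 'd'] -> ['d', 'b', 'e', 'a']
'd': index 0 in ['d', 'b', 'e', 'a'] -> ['d', 'b', 'e', 'a']


Output: [3, 0, 1, 2, 2, 1, 0, 3, 0]


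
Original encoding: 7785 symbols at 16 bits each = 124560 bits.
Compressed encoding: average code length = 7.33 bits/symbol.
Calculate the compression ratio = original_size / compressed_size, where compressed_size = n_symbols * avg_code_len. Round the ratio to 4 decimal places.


original_size = n_symbols * orig_bits = 7785 * 16 = 124560 bits
compressed_size = n_symbols * avg_code_len = 7785 * 7.33 = 57064.05 bits
ratio = original_size / compressed_size = 124560 / 57064.05 = 2.1828

Compression ratio = 2.1828


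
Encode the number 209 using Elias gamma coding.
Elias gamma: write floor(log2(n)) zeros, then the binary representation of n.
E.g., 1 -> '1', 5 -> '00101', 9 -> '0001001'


num_bits = floor(log2(209)) + 1 = 8
leading_zeros = num_bits - 1 = 7
binary(209) = 11010001

Elias gamma(209) = '0000000' + '11010001' = 000000011010001 (15 bits)


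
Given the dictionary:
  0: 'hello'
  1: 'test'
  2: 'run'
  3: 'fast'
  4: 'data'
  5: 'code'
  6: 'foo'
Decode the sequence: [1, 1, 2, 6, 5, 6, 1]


Look up each index in the dictionary:
  1 -> 'test'
  1 -> 'test'
  2 -> 'run'
  6 -> 'foo'
  5 -> 'code'
  6 -> 'foo'
  1 -> 'test'

Decoded: "test test run foo code foo test"


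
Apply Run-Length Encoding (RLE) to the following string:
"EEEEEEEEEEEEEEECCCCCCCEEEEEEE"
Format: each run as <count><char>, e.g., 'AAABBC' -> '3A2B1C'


Scanning runs left to right:
  i=0: run of 'E' x 15 -> '15E'
  i=15: run of 'C' x 7 -> '7C'
  i=22: run of 'E' x 7 -> '7E'

RLE = 15E7C7E


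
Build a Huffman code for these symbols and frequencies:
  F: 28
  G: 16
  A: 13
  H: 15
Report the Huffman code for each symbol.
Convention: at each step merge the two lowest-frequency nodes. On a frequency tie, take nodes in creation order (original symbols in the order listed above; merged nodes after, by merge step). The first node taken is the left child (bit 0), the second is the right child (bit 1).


Huffman tree construction:
Step 1: Merge A(13) + H(15) = 28
Step 2: Merge G(16) + F(28) = 44
Step 3: Merge (A+H)(28) + (G+F)(44) = 72
Read each symbol's code off the tree from the root (left child = 0, right child = 1).

Codes:
  F: 11 (length 2)
  G: 10 (length 2)
  A: 00 (length 2)
  H: 01 (length 2)
Average code length: 144/72 = 2.0000 bits/symbol


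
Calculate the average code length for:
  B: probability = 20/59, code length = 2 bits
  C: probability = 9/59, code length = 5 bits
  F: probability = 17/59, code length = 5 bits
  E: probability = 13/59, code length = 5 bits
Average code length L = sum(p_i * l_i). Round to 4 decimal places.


Weighted contributions p_i * l_i:
  B: (20/59) * 2 = 40/59
  C: (9/59) * 5 = 45/59
  F: (17/59) * 5 = 85/59
  E: (13/59) * 5 = 65/59
Sum = (40 + 45 + 85 + 65)/59 = 235/59

L = 235/59 = 3.9831 bits/symbol


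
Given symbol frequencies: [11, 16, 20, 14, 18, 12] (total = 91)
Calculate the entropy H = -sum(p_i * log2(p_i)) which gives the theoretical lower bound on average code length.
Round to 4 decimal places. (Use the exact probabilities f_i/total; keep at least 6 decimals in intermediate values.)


Per-symbol terms -p_i * log2(p_i) with p_i = f_i/91:
  p = 11/91 = 0.120879: log2(p) = -3.048363, -p*log2(p) = 0.368483
  p = 16/91 = 0.175824: log2(p) = -2.507795, -p*log2(p) = 0.440931
  p = 20/91 = 0.219780: log2(p) = -2.185867, -p*log2(p) = 0.480410
  p = 14/91 = 0.153846: log2(p) = -2.700440, -p*log2(p) = 0.415452
  p = 18/91 = 0.197802: log2(p) = -2.337870, -p*log2(p) = 0.462436
  p = 12/91 = 0.131868: log2(p) = -2.922832, -p*log2(p) = 0.385428
H = 0.368483 + 0.440931 + 0.480410 + 0.415452 + 0.462436 + 0.385428 = 2.553140

H = 2.5531 bits/symbol


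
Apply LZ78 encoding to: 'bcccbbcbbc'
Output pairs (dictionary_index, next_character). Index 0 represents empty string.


LZ78 encoding steps:
Dictionary: {0: ''}
Step 1: w='' (idx 0), next='b' -> output (0, 'b'), add 'b' as idx 1
Step 2: w='' (idx 0), next='c' -> output (0, 'c'), add 'c' as idx 2
Step 3: w='c' (idx 2), next='c' -> output (2, 'c'), add 'cc' as idx 3
Step 4: w='b' (idx 1), next='b' -> output (1, 'b'), add 'bb' as idx 4
Step 5: w='c' (idx 2), next='b' -> output (2, 'b'), add 'cb' as idx 5
Step 6: w='b' (idx 1), next='c' -> output (1, 'c'), add 'bc' as idx 6


Encoded: [(0, 'b'), (0, 'c'), (2, 'c'), (1, 'b'), (2, 'b'), (1, 'c')]


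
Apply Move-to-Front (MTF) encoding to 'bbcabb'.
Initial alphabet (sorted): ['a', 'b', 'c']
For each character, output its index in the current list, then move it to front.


MTF encoding:
'b': index 1 in ['a', 'b', 'c'] -> ['b', 'a', 'c']
'b': index 0 in ['b', 'a', 'c'] -> ['b', 'a', 'c']
'c': index 2 in ['b', 'a', 'c'] -> ['c', 'b', 'a']
'a': index 2 in ['c', 'b', 'a'] -> ['a', 'c', 'b']
'b': index 2 in ['a', 'c', 'b'] -> ['b', 'a', 'c']
'b': index 0 in ['b', 'a', 'c'] -> ['b', 'a', 'c']


Output: [1, 0, 2, 2, 2, 0]


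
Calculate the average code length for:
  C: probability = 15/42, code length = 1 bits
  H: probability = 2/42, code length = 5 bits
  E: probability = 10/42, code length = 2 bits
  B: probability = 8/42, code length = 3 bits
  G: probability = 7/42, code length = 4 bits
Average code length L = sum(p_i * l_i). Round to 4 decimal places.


Weighted contributions p_i * l_i:
  C: (15/42) * 1 = 15/42
  H: (2/42) * 5 = 10/42
  E: (10/42) * 2 = 20/42
  B: (8/42) * 3 = 24/42
  G: (7/42) * 4 = 28/42
Sum = (15 + 10 + 20 + 24 + 28)/42 = 97/42

L = 97/42 = 2.3095 bits/symbol


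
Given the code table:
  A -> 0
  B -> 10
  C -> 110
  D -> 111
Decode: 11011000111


Decoding:
110 -> C
110 -> C
0 -> A
0 -> A
111 -> D


Result: CCAAD


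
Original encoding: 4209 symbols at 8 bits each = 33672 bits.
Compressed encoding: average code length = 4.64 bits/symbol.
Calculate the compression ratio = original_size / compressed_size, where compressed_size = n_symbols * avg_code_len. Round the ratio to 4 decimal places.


original_size = n_symbols * orig_bits = 4209 * 8 = 33672 bits
compressed_size = n_symbols * avg_code_len = 4209 * 4.64 = 19529.76 bits
ratio = original_size / compressed_size = 33672 / 19529.76 = 1.7241

Compression ratio = 1.7241


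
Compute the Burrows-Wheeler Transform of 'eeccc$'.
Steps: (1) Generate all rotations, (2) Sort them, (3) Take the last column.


Rotations (sorted):
  0: $eeccc -> last char: c
  1: c$eecc -> last char: c
  2: cc$eec -> last char: c
  3: ccc$ee -> last char: e
  4: eccc$e -> last char: e
  5: eeccc$ -> last char: $


BWT = cccee$


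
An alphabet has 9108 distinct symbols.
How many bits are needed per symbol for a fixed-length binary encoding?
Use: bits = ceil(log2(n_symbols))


log2(9108) = 13.1529
Bracket: 2^13 = 8192 < 9108 <= 2^14 = 16384
So ceil(log2(9108)) = 14

bits = ceil(log2(9108)) = ceil(13.1529) = 14 bits


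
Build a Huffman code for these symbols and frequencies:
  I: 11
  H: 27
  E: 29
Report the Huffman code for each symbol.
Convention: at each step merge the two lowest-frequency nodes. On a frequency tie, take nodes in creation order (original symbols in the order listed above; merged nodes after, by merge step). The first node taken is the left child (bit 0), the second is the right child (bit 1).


Huffman tree construction:
Step 1: Merge I(11) + H(27) = 38
Step 2: Merge E(29) + (I+H)(38) = 67
Read each symbol's code off the tree from the root (left child = 0, right child = 1).

Codes:
  I: 10 (length 2)
  H: 11 (length 2)
  E: 0 (length 1)
Average code length: 105/67 = 1.5672 bits/symbol


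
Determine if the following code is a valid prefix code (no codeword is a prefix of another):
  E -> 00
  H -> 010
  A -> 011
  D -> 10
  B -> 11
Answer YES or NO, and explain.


Checking each pair (does one codeword prefix another?):
  E='00' vs H='010': no prefix
  E='00' vs A='011': no prefix
  E='00' vs D='10': no prefix
  E='00' vs B='11': no prefix
  H='010' vs E='00': no prefix
  H='010' vs A='011': no prefix
  H='010' vs D='10': no prefix
  H='010' vs B='11': no prefix
  A='011' vs E='00': no prefix
  A='011' vs H='010': no prefix
  A='011' vs D='10': no prefix
  A='011' vs B='11': no prefix
  D='10' vs E='00': no prefix
  D='10' vs H='010': no prefix
  D='10' vs A='011': no prefix
  D='10' vs B='11': no prefix
  B='11' vs E='00': no prefix
  B='11' vs H='010': no prefix
  B='11' vs A='011': no prefix
  B='11' vs D='10': no prefix
No violation found over all pairs.

YES -- this is a valid prefix code. No codeword is a prefix of any other codeword.


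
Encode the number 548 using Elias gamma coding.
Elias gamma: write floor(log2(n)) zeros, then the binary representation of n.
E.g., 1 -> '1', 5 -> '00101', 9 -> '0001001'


num_bits = floor(log2(548)) + 1 = 10
leading_zeros = num_bits - 1 = 9
binary(548) = 1000100100

Elias gamma(548) = '000000000' + '1000100100' = 0000000001000100100 (19 bits)


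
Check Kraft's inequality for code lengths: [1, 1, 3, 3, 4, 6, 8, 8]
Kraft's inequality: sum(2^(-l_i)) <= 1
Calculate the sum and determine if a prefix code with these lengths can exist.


Sum = 2^(-1) + 2^(-1) + 2^(-3) + 2^(-3) + 2^(-4) + 2^(-6) + 2^(-8) + 2^(-8)
    = 0.5 + 0.5 + 0.125 + 0.125 + 0.0625 + 0.015625 + 0.00390625 + 0.00390625
    = 342/256 = 1.3359375
Since 1.3359375 > 1, Kraft's inequality is NOT satisfied.
A prefix code with these lengths CANNOT exist.

Kraft sum = 1.3359375. Not satisfied.


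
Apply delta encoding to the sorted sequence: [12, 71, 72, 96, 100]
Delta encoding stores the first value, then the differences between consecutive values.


First value: 12
Deltas:
  71 - 12 = 59
  72 - 71 = 1
  96 - 72 = 24
  100 - 96 = 4


Delta encoded: [12, 59, 1, 24, 4]


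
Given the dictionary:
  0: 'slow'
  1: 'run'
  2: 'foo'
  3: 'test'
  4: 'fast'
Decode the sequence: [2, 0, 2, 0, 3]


Look up each index in the dictionary:
  2 -> 'foo'
  0 -> 'slow'
  2 -> 'foo'
  0 -> 'slow'
  3 -> 'test'

Decoded: "foo slow foo slow test"


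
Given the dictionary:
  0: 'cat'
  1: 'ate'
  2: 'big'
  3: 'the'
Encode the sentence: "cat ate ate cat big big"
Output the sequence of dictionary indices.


Look up each word in the dictionary:
  'cat' -> 0
  'ate' -> 1
  'ate' -> 1
  'cat' -> 0
  'big' -> 2
  'big' -> 2

Encoded: [0, 1, 1, 0, 2, 2]


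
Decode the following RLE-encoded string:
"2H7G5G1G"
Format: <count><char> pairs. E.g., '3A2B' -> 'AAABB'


Expanding each <count><char> pair:
  2H -> 'HH'
  7G -> 'GGGGGGG'
  5G -> 'GGGGG'
  1G -> 'G'

Decoded = HHGGGGGGGGGGGGG


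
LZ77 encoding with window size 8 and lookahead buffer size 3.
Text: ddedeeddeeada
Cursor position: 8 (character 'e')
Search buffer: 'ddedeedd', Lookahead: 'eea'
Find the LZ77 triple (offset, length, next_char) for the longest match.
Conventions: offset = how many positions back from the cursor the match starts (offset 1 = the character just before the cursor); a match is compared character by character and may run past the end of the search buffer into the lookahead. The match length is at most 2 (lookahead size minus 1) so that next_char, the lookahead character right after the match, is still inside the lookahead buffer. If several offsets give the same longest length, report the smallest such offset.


Try each offset into the search buffer:
  offset=1 (pos 7, char 'd'): match length 0
  offset=2 (pos 6, char 'd'): match length 0
  offset=3 (pos 5, char 'e'): match length 1
  offset=4 (pos 4, char 'e'): match length 2
  offset=5 (pos 3, char 'd'): match length 0
  offset=6 (pos 2, char 'e'): match length 1
  offset=7 (pos 1, char 'd'): match length 0
  offset=8 (pos 0, char 'd'): match length 0
Longest match has length 2 at offset 4.
next_char = character at position 8 + 2 = 10 -> 'a'

Best match: offset=4, length=2 (matching 'ee' starting at position 4)
LZ77 triple: (4, 2, 'a')


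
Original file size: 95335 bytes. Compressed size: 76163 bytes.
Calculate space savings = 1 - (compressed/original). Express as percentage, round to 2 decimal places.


ratio = compressed/original = 76163/95335 = 0.798899
savings = 1 - ratio = 1 - 0.798899 = 0.201101
as a percentage: 0.201101 * 100 = 20.11%

Space savings = 1 - 76163/95335 = 20.11%


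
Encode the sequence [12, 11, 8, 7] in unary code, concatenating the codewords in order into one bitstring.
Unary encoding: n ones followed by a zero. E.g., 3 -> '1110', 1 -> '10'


Encode each number as n ones followed by a terminating 0:
  12 -> 1111111111110 (13 bits)
  11 -> 111111111110 (12 bits)
  8 -> 111111110 (9 bits)
  7 -> 11111110 (8 bits)
Total length = 13 + 12 + 9 + 8 = 42 bits.

Unary([12, 11, 8, 7]) = 111111111111011111111111011111111011111110 (42 bits)


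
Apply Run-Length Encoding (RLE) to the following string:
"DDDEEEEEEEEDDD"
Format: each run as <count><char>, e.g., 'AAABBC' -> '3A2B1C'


Scanning runs left to right:
  i=0: run of 'D' x 3 -> '3D'
  i=3: run of 'E' x 8 -> '8E'
  i=11: run of 'D' x 3 -> '3D'

RLE = 3D8E3D


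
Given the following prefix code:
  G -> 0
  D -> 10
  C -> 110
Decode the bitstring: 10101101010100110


Decoding step by step:
Bits 10 -> D
Bits 10 -> D
Bits 110 -> C
Bits 10 -> D
Bits 10 -> D
Bits 10 -> D
Bits 0 -> G
Bits 110 -> C


Decoded message: DDCDDDGC


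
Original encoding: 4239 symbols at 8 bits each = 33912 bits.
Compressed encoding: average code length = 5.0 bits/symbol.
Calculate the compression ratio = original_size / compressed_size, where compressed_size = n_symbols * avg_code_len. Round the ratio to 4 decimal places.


original_size = n_symbols * orig_bits = 4239 * 8 = 33912 bits
compressed_size = n_symbols * avg_code_len = 4239 * 5.0 = 21195.0 bits
ratio = original_size / compressed_size = 33912 / 21195.0 = 1.6

Compression ratio = 1.6


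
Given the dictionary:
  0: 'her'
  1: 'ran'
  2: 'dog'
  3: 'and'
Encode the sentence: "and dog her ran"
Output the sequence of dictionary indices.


Look up each word in the dictionary:
  'and' -> 3
  'dog' -> 2
  'her' -> 0
  'ran' -> 1

Encoded: [3, 2, 0, 1]


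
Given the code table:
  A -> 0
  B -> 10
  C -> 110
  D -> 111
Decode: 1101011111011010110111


Decoding:
110 -> C
10 -> B
111 -> D
110 -> C
110 -> C
10 -> B
110 -> C
111 -> D


Result: CBDCCBCD


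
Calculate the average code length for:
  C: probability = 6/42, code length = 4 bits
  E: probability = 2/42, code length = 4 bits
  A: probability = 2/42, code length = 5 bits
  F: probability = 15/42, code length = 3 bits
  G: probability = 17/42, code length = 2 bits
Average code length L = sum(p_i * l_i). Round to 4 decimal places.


Weighted contributions p_i * l_i:
  C: (6/42) * 4 = 24/42
  E: (2/42) * 4 = 8/42
  A: (2/42) * 5 = 10/42
  F: (15/42) * 3 = 45/42
  G: (17/42) * 2 = 34/42
Sum = (24 + 8 + 10 + 45 + 34)/42 = 121/42

L = 121/42 = 2.8810 bits/symbol


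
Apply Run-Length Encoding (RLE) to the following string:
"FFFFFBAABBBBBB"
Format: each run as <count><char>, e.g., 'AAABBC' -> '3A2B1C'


Scanning runs left to right:
  i=0: run of 'F' x 5 -> '5F'
  i=5: run of 'B' x 1 -> '1B'
  i=6: run of 'A' x 2 -> '2A'
  i=8: run of 'B' x 6 -> '6B'

RLE = 5F1B2A6B


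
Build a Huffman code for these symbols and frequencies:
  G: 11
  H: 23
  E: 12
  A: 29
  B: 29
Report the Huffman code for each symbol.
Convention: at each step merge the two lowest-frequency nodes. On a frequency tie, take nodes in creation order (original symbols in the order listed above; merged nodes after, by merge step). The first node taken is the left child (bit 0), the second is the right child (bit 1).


Huffman tree construction:
Step 1: Merge G(11) + E(12) = 23
Step 2: Merge H(23) + (G+E)(23) = 46
Step 3: Merge A(29) + B(29) = 58
Step 4: Merge (H+(G+E))(46) + (A+B)(58) = 104
Read each symbol's code off the tree from the root (left child = 0, right child = 1).

Codes:
  G: 010 (length 3)
  H: 00 (length 2)
  E: 011 (length 3)
  A: 10 (length 2)
  B: 11 (length 2)
Average code length: 231/104 = 2.2212 bits/symbol


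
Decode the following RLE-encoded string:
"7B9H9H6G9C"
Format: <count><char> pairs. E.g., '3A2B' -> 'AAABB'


Expanding each <count><char> pair:
  7B -> 'BBBBBBB'
  9H -> 'HHHHHHHHH'
  9H -> 'HHHHHHHHH'
  6G -> 'GGGGGG'
  9C -> 'CCCCCCCCC'

Decoded = BBBBBBBHHHHHHHHHHHHHHHHHHGGGGGGCCCCCCCCC


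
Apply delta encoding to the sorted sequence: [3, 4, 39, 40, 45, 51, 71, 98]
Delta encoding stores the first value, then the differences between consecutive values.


First value: 3
Deltas:
  4 - 3 = 1
  39 - 4 = 35
  40 - 39 = 1
  45 - 40 = 5
  51 - 45 = 6
  71 - 51 = 20
  98 - 71 = 27


Delta encoded: [3, 1, 35, 1, 5, 6, 20, 27]


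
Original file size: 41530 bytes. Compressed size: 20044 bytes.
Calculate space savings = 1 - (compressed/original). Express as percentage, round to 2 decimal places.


ratio = compressed/original = 20044/41530 = 0.482639
savings = 1 - ratio = 1 - 0.482639 = 0.517361
as a percentage: 0.517361 * 100 = 51.74%

Space savings = 1 - 20044/41530 = 51.74%


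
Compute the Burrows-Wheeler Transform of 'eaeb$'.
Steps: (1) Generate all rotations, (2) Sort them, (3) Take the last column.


Rotations (sorted):
  0: $eaeb -> last char: b
  1: aeb$e -> last char: e
  2: b$eae -> last char: e
  3: eaeb$ -> last char: $
  4: eb$ea -> last char: a


BWT = bee$a


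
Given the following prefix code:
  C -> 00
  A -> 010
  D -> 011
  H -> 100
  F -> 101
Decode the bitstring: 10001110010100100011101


Decoding step by step:
Bits 100 -> H
Bits 011 -> D
Bits 100 -> H
Bits 101 -> F
Bits 00 -> C
Bits 100 -> H
Bits 011 -> D
Bits 101 -> F


Decoded message: HDHFCHDF


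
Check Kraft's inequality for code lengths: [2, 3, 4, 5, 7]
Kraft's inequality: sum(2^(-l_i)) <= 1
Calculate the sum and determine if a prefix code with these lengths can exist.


Sum = 2^(-2) + 2^(-3) + 2^(-4) + 2^(-5) + 2^(-7)
    = 0.25 + 0.125 + 0.0625 + 0.03125 + 0.0078125
    = 61/128 = 0.4765625
Since 0.4765625 <= 1, Kraft's inequality IS satisfied.
A prefix code with these lengths CAN exist.

Kraft sum = 0.4765625. Satisfied.


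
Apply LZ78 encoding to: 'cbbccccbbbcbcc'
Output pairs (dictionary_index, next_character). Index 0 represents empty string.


LZ78 encoding steps:
Dictionary: {0: ''}
Step 1: w='' (idx 0), next='c' -> output (0, 'c'), add 'c' as idx 1
Step 2: w='' (idx 0), next='b' -> output (0, 'b'), add 'b' as idx 2
Step 3: w='b' (idx 2), next='c' -> output (2, 'c'), add 'bc' as idx 3
Step 4: w='c' (idx 1), next='c' -> output (1, 'c'), add 'cc' as idx 4
Step 5: w='c' (idx 1), next='b' -> output (1, 'b'), add 'cb' as idx 5
Step 6: w='b' (idx 2), next='b' -> output (2, 'b'), add 'bb' as idx 6
Step 7: w='cb' (idx 5), next='c' -> output (5, 'c'), add 'cbc' as idx 7
Step 8: w='c' (idx 1), end of input -> output (1, '')


Encoded: [(0, 'c'), (0, 'b'), (2, 'c'), (1, 'c'), (1, 'b'), (2, 'b'), (5, 'c'), (1, '')]


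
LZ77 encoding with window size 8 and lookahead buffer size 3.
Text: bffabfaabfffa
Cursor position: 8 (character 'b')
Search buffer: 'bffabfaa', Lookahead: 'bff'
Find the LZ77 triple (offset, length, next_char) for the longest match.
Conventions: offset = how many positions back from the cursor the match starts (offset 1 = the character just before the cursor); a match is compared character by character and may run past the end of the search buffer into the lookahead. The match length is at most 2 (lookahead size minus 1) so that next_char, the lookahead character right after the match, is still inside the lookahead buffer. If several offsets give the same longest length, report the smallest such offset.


Try each offset into the search buffer:
  offset=1 (pos 7, char 'a'): match length 0
  offset=2 (pos 6, char 'a'): match length 0
  offset=3 (pos 5, char 'f'): match length 0
  offset=4 (pos 4, char 'b'): match length 2
  offset=5 (pos 3, char 'a'): match length 0
  offset=6 (pos 2, char 'f'): match length 0
  offset=7 (pos 1, char 'f'): match length 0
  offset=8 (pos 0, char 'b'): match length 2
Longest match has length 2, found at offsets 4, 8; take the smallest, offset 4.
next_char = character at position 8 + 2 = 10 -> 'f'

Best match: offset=4, length=2 (matching 'bf' starting at position 4)
LZ77 triple: (4, 2, 'f')


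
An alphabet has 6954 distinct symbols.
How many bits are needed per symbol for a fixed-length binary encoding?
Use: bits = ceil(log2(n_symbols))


log2(6954) = 12.7636
Bracket: 2^12 = 4096 < 6954 <= 2^13 = 8192
So ceil(log2(6954)) = 13

bits = ceil(log2(6954)) = ceil(12.7636) = 13 bits


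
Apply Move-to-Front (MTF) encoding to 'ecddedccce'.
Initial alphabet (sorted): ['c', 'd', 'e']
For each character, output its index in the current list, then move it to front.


MTF encoding:
'e': index 2 in ['c', 'd', 'e'] -> ['e', 'c', 'd']
'c': index 1 in ['e', 'c', 'd'] -> ['c', 'e', 'd']
'd': index 2 in ['c', 'e', 'd'] -> ['d', 'c', 'e']
'd': index 0 in ['d', 'c', 'e'] -> ['d', 'c', 'e']
'e': index 2 in ['d', 'c', 'e'] -> ['e', 'd', 'c']
'd': index 1 in ['e', 'd', 'c'] -> ['d', 'e', 'c']
'c': index 2 in ['d', 'e', 'c'] -> ['c', 'd', 'e']
'c': index 0 in ['c', 'd', 'e'] -> ['c', 'd', 'e']
'c': index 0 in ['c', 'd', 'e'] -> ['c', 'd', 'e']
'e': index 2 in ['c', 'd', 'e'] -> ['e', 'c', 'd']


Output: [2, 1, 2, 0, 2, 1, 2, 0, 0, 2]


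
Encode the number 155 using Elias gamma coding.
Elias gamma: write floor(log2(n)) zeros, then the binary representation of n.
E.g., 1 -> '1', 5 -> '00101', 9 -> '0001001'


num_bits = floor(log2(155)) + 1 = 8
leading_zeros = num_bits - 1 = 7
binary(155) = 10011011

Elias gamma(155) = '0000000' + '10011011' = 000000010011011 (15 bits)


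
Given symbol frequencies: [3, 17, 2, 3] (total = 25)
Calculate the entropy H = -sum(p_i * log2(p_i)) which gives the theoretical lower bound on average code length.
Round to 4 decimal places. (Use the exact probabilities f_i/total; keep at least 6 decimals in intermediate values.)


Per-symbol terms -p_i * log2(p_i) with p_i = f_i/25:
  p = 3/25 = 0.120000: log2(p) = -3.058894, -p*log2(p) = 0.367067
  p = 17/25 = 0.680000: log2(p) = -0.556393, -p*log2(p) = 0.378347
  p = 2/25 = 0.080000: log2(p) = -3.643856, -p*log2(p) = 0.291508
  p = 3/25 = 0.120000: log2(p) = -3.058894, -p*log2(p) = 0.367067
H = 0.367067 + 0.378347 + 0.291508 + 0.367067 = 1.403989

H = 1.404 bits/symbol


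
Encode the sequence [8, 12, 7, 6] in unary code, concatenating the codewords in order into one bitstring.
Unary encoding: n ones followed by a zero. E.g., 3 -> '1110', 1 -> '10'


Encode each number as n ones followed by a terminating 0:
  8 -> 111111110 (9 bits)
  12 -> 1111111111110 (13 bits)
  7 -> 11111110 (8 bits)
  6 -> 1111110 (7 bits)
Total length = 9 + 13 + 8 + 7 = 37 bits.

Unary([8, 12, 7, 6]) = 1111111101111111111110111111101111110 (37 bits)


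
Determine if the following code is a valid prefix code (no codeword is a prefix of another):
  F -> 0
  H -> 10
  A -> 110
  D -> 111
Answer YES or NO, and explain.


Checking each pair (does one codeword prefix another?):
  F='0' vs H='10': no prefix
  F='0' vs A='110': no prefix
  F='0' vs D='111': no prefix
  H='10' vs F='0': no prefix
  H='10' vs A='110': no prefix
  H='10' vs D='111': no prefix
  A='110' vs F='0': no prefix
  A='110' vs H='10': no prefix
  A='110' vs D='111': no prefix
  D='111' vs F='0': no prefix
  D='111' vs H='10': no prefix
  D='111' vs A='110': no prefix
No violation found over all pairs.

YES -- this is a valid prefix code. No codeword is a prefix of any other codeword.


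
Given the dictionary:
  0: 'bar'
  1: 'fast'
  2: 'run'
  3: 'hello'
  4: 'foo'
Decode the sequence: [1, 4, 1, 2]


Look up each index in the dictionary:
  1 -> 'fast'
  4 -> 'foo'
  1 -> 'fast'
  2 -> 'run'

Decoded: "fast foo fast run"


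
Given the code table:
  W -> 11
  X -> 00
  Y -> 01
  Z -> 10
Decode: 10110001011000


Decoding:
10 -> Z
11 -> W
00 -> X
01 -> Y
01 -> Y
10 -> Z
00 -> X


Result: ZWXYYZX


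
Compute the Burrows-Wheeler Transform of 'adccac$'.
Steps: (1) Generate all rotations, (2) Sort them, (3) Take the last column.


Rotations (sorted):
  0: $adccac -> last char: c
  1: ac$adcc -> last char: c
  2: adccac$ -> last char: $
  3: c$adcca -> last char: a
  4: cac$adc -> last char: c
  5: ccac$ad -> last char: d
  6: dccac$a -> last char: a


BWT = cc$acda


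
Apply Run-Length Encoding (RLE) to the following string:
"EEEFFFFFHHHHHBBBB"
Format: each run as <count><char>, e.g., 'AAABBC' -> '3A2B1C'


Scanning runs left to right:
  i=0: run of 'E' x 3 -> '3E'
  i=3: run of 'F' x 5 -> '5F'
  i=8: run of 'H' x 5 -> '5H'
  i=13: run of 'B' x 4 -> '4B'

RLE = 3E5F5H4B


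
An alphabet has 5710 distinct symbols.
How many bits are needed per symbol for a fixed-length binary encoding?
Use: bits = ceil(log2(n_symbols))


log2(5710) = 12.4793
Bracket: 2^12 = 4096 < 5710 <= 2^13 = 8192
So ceil(log2(5710)) = 13

bits = ceil(log2(5710)) = ceil(12.4793) = 13 bits


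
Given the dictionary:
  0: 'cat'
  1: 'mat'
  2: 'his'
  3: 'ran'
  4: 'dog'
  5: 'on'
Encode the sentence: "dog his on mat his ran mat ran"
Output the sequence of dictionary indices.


Look up each word in the dictionary:
  'dog' -> 4
  'his' -> 2
  'on' -> 5
  'mat' -> 1
  'his' -> 2
  'ran' -> 3
  'mat' -> 1
  'ran' -> 3

Encoded: [4, 2, 5, 1, 2, 3, 1, 3]


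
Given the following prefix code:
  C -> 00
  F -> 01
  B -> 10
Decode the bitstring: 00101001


Decoding step by step:
Bits 00 -> C
Bits 10 -> B
Bits 10 -> B
Bits 01 -> F


Decoded message: CBBF


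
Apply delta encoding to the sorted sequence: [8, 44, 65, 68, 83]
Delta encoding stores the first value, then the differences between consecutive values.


First value: 8
Deltas:
  44 - 8 = 36
  65 - 44 = 21
  68 - 65 = 3
  83 - 68 = 15


Delta encoded: [8, 36, 21, 3, 15]


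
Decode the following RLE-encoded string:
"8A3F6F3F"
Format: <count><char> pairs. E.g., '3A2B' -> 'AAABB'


Expanding each <count><char> pair:
  8A -> 'AAAAAAAA'
  3F -> 'FFF'
  6F -> 'FFFFFF'
  3F -> 'FFF'

Decoded = AAAAAAAAFFFFFFFFFFFF


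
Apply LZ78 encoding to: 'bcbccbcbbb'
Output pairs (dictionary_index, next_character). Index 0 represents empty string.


LZ78 encoding steps:
Dictionary: {0: ''}
Step 1: w='' (idx 0), next='b' -> output (0, 'b'), add 'b' as idx 1
Step 2: w='' (idx 0), next='c' -> output (0, 'c'), add 'c' as idx 2
Step 3: w='b' (idx 1), next='c' -> output (1, 'c'), add 'bc' as idx 3
Step 4: w='c' (idx 2), next='b' -> output (2, 'b'), add 'cb' as idx 4
Step 5: w='cb' (idx 4), next='b' -> output (4, 'b'), add 'cbb' as idx 5
Step 6: w='b' (idx 1), end of input -> output (1, '')


Encoded: [(0, 'b'), (0, 'c'), (1, 'c'), (2, 'b'), (4, 'b'), (1, '')]


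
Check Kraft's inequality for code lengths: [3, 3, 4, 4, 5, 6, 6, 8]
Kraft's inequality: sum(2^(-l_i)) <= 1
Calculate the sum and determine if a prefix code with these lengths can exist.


Sum = 2^(-3) + 2^(-3) + 2^(-4) + 2^(-4) + 2^(-5) + 2^(-6) + 2^(-6) + 2^(-8)
    = 0.125 + 0.125 + 0.0625 + 0.0625 + 0.03125 + 0.015625 + 0.015625 + 0.00390625
    = 113/256 = 0.44140625
Since 0.44140625 <= 1, Kraft's inequality IS satisfied.
A prefix code with these lengths CAN exist.

Kraft sum = 0.44140625. Satisfied.


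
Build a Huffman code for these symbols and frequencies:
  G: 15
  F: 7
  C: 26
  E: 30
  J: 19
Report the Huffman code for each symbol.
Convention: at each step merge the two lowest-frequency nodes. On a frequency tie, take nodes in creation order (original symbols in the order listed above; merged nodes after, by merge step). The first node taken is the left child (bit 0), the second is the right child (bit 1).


Huffman tree construction:
Step 1: Merge F(7) + G(15) = 22
Step 2: Merge J(19) + (F+G)(22) = 41
Step 3: Merge C(26) + E(30) = 56
Step 4: Merge (J+(F+G))(41) + (C+E)(56) = 97
Read each symbol's code off the tree from the root (left child = 0, right child = 1).

Codes:
  G: 011 (length 3)
  F: 010 (length 3)
  C: 10 (length 2)
  E: 11 (length 2)
  J: 00 (length 2)
Average code length: 216/97 = 2.2268 bits/symbol


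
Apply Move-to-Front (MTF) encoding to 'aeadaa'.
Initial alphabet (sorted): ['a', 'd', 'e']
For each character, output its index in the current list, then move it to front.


MTF encoding:
'a': index 0 in ['a', 'd', 'e'] -> ['a', 'd', 'e']
'e': index 2 in ['a', 'd', 'e'] -> ['e', 'a', 'd']
'a': index 1 in ['e', 'a', 'd'] -> ['a', 'e', 'd']
'd': index 2 in ['a', 'e', 'd'] -> ['d', 'a', 'e']
'a': index 1 in ['d', 'a', 'e'] -> ['a', 'd', 'e']
'a': index 0 in ['a', 'd', 'e'] -> ['a', 'd', 'e']


Output: [0, 2, 1, 2, 1, 0]


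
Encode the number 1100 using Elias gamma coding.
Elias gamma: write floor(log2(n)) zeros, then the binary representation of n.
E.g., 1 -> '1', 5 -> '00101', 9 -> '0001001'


num_bits = floor(log2(1100)) + 1 = 11
leading_zeros = num_bits - 1 = 10
binary(1100) = 10001001100

Elias gamma(1100) = '0000000000' + '10001001100' = 000000000010001001100 (21 bits)


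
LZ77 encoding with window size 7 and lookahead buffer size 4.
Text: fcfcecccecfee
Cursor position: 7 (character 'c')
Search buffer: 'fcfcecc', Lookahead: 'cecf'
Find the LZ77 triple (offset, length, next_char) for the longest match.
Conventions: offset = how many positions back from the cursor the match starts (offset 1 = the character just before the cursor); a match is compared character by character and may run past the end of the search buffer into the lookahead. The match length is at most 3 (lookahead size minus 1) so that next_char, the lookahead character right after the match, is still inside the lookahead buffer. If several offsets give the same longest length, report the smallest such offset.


Try each offset into the search buffer:
  offset=1 (pos 6, char 'c'): match length 1
  offset=2 (pos 5, char 'c'): match length 1
  offset=3 (pos 4, char 'e'): match length 0
  offset=4 (pos 3, char 'c'): match length 3
  offset=5 (pos 2, char 'f'): match length 0
  offset=6 (pos 1, char 'c'): match length 1
  offset=7 (pos 0, char 'f'): match length 0
Longest match has length 3 at offset 4.
next_char = character at position 7 + 3 = 10 -> 'f'

Best match: offset=4, length=3 (matching 'cec' starting at position 3)
LZ77 triple: (4, 3, 'f')


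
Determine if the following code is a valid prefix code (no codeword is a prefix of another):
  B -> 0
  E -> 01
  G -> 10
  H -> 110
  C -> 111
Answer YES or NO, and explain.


Checking each pair (does one codeword prefix another?):
  B='0' vs E='01': prefix -- VIOLATION

NO -- this is NOT a valid prefix code. B (0) is a prefix of E (01).


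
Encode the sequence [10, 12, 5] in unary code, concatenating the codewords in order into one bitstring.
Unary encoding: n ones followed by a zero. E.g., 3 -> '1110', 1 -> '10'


Encode each number as n ones followed by a terminating 0:
  10 -> 11111111110 (11 bits)
  12 -> 1111111111110 (13 bits)
  5 -> 111110 (6 bits)
Total length = 11 + 13 + 6 = 30 bits.

Unary([10, 12, 5]) = 111111111101111111111110111110 (30 bits)


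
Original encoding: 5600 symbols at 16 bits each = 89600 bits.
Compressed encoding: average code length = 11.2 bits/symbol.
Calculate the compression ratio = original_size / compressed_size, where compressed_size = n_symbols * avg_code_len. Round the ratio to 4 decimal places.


original_size = n_symbols * orig_bits = 5600 * 16 = 89600 bits
compressed_size = n_symbols * avg_code_len = 5600 * 11.2 = 62720.0 bits
ratio = original_size / compressed_size = 89600 / 62720.0 = 1.4286

Compression ratio = 1.4286


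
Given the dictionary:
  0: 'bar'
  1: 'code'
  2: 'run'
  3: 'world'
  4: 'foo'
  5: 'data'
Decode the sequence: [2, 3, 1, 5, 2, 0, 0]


Look up each index in the dictionary:
  2 -> 'run'
  3 -> 'world'
  1 -> 'code'
  5 -> 'data'
  2 -> 'run'
  0 -> 'bar'
  0 -> 'bar'

Decoded: "run world code data run bar bar"


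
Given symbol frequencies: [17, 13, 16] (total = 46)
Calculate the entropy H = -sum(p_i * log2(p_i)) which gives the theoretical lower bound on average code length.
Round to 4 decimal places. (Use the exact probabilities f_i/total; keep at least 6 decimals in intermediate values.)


Per-symbol terms -p_i * log2(p_i) with p_i = f_i/46:
  p = 17/46 = 0.369565: log2(p) = -1.436099, -p*log2(p) = 0.530732
  p = 13/46 = 0.282609: log2(p) = -1.823122, -p*log2(p) = 0.515230
  p = 16/46 = 0.347826: log2(p) = -1.523562, -p*log2(p) = 0.529935
H = 0.530732 + 0.515230 + 0.529935 = 1.575897

H = 1.5759 bits/symbol


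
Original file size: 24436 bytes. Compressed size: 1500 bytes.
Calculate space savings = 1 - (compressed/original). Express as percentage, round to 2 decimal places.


ratio = compressed/original = 1500/24436 = 0.061385
savings = 1 - ratio = 1 - 0.061385 = 0.938615
as a percentage: 0.938615 * 100 = 93.86%

Space savings = 1 - 1500/24436 = 93.86%


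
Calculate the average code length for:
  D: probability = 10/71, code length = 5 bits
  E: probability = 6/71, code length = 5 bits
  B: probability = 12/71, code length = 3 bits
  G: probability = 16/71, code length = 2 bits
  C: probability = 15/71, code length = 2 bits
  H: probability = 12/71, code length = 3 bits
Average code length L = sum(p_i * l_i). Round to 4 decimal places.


Weighted contributions p_i * l_i:
  D: (10/71) * 5 = 50/71
  E: (6/71) * 5 = 30/71
  B: (12/71) * 3 = 36/71
  G: (16/71) * 2 = 32/71
  C: (15/71) * 2 = 30/71
  H: (12/71) * 3 = 36/71
Sum = (50 + 30 + 36 + 32 + 30 + 36)/71 = 214/71

L = 214/71 = 3.0141 bits/symbol


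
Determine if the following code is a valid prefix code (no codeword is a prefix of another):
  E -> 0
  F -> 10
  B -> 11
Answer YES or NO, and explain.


Checking each pair (does one codeword prefix another?):
  E='0' vs F='10': no prefix
  E='0' vs B='11': no prefix
  F='10' vs E='0': no prefix
  F='10' vs B='11': no prefix
  B='11' vs E='0': no prefix
  B='11' vs F='10': no prefix
No violation found over all pairs.

YES -- this is a valid prefix code. No codeword is a prefix of any other codeword.


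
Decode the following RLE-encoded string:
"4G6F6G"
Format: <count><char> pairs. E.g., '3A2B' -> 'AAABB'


Expanding each <count><char> pair:
  4G -> 'GGGG'
  6F -> 'FFFFFF'
  6G -> 'GGGGGG'

Decoded = GGGGFFFFFFGGGGGG
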